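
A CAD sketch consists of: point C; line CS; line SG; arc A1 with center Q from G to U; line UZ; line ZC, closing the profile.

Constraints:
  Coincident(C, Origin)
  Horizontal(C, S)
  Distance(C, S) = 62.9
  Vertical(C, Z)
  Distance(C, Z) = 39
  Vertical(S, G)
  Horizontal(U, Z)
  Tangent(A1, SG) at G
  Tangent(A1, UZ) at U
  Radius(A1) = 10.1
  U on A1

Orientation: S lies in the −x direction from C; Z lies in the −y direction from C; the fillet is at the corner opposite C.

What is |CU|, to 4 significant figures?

65.64

The virtual corner opposite C is at (-62.90, -39.00). Tangency of A1 to SG means the radius QG is perpendicular to SG and the tangent condition forces QU to be normal to UZ, with radius 10.1, so the center Q sits 10.1 in from both sides at Q = (-52.80, -28.90). That places the tangent points at G = (-62.90, -28.90) on SG and U = (-52.80, -39.00) on UZ. Then |CU| = |U − C| = 65.64.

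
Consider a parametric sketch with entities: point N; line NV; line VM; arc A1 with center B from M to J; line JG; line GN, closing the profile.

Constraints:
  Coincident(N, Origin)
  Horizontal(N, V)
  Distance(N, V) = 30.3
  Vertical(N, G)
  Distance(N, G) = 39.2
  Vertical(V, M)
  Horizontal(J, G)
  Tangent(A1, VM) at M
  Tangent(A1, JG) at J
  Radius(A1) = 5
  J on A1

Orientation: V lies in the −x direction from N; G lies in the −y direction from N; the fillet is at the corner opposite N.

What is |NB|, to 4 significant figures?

42.54

N and G share the same x with |NG| = 39.2 and G on the −y side, so G = (0.000, -39.20). The virtual corner opposite N is at (-30.30, -39.20). Tangency of A1 to VM means the radius BM is perpendicular to VM and since A1 is tangent to JG there, BJ ⟂ JG, with radius 5.0, so the center B sits 5.0 in from both sides at B = (-25.30, -34.20). Then |NB| = |B − N| = 42.54.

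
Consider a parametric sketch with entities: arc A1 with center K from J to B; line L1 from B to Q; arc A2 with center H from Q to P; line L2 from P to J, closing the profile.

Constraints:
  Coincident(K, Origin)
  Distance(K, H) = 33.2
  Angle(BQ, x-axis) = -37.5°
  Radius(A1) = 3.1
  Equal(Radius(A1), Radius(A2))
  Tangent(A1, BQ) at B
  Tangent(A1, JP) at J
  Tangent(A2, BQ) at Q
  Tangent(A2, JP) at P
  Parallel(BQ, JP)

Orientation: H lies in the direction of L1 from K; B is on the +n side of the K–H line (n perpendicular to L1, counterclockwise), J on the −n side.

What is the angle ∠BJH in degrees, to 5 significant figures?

84.666°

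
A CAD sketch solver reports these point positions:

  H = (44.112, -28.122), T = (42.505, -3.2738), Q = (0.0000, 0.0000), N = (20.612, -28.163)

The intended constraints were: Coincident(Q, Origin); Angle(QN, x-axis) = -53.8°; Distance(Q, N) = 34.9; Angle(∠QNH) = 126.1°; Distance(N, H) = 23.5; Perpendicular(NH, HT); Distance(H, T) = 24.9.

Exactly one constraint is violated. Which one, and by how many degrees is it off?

Perpendicular(NH, HT) — off by 3.60°.

Q = (0.00, 0.00) ✓; QN at -53.80° ✓; |QN| = 34.90 ✓; ∠QNH = 126.1° ✓; |NH| = 23.50 ✓; ∠(NH, HT) = 93.60° ✗; |HT| = 24.90 ✓.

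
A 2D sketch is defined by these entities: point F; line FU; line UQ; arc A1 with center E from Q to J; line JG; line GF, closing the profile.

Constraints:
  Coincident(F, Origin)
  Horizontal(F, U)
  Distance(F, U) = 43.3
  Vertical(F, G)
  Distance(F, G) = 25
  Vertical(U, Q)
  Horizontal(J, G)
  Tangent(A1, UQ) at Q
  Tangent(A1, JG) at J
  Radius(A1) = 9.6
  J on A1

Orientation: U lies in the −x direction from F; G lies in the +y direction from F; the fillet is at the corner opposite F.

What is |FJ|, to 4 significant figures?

41.96

F is at the origin; F and U share the same y with |FU| = 43.3 and U on the −x side, so U = (-43.30, 0.000). FG is vertical with |FG| = 25.0 and G on the +y side, so G = (0.000, 25.00). The virtual corner opposite F is at (-43.30, 25.00). Tangency of A1 to UQ means the radius EQ is perpendicular to UQ and A1 meets JG tangentially, so EJ is at right angles to JG, with radius 9.6, so the center E sits 9.6 in from both sides at E = (-33.70, 15.40). That places the tangent points at Q = (-43.30, 15.40) on UQ and J = (-33.70, 25.00) on JG. Then |FJ| = |J − F| = 41.96.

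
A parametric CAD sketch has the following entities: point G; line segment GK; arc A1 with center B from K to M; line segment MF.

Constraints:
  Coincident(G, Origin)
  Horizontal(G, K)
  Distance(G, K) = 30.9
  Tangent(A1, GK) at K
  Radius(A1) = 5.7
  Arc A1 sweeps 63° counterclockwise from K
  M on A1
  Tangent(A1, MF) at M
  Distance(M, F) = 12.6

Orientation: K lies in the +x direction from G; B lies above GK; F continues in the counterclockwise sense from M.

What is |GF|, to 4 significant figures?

44.10

G is at the origin; G and K share the same y with |GK| = 30.9 and K on the +x side, so K = (30.90, 0.000). Tangency of A1 to GK means the radius BK is perpendicular to GK, so B = K + (0, 5.7) = (30.90, 5.700). On A1, K sits at bearing -90° from B; a 63° counterclockwise sweep puts M at bearing -27°, so M = B + 5.7·(cos -27°, sin -27°) = (35.98, 3.112). A1 meets MF tangentially, so BM is at right angles to MF, so MF runs along (−sin -27°, cos -27°); with |MF| = 12.6, F = (41.70, 14.34). Then |GF| = |F − G| = 44.10.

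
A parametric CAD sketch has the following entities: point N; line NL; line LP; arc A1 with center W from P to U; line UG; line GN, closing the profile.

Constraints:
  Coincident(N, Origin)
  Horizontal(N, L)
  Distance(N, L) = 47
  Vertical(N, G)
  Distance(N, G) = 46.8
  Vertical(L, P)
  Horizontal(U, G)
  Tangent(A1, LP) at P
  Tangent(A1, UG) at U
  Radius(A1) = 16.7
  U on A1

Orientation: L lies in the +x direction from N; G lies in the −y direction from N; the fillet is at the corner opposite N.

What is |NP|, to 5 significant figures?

55.812

N is at the origin; N and L share the same y with |NL| = 47.0 and L on the +x side, so L = (47.000, 0.0000). NG is vertical with |NG| = 46.8 and G on the −y side, so G = (0.0000, -46.800). The virtual corner opposite N is at (47.000, -46.800). Since A1 is tangent to LP there, WP ⟂ LP and the tangent condition forces WU to be normal to UG, with radius 16.7, so the center W sits 16.7 in from both sides at W = (30.300, -30.100). That places the tangent points at P = (47.000, -30.100) on LP and U = (30.300, -46.800) on UG. Then |NP| = |P − N| = 55.812.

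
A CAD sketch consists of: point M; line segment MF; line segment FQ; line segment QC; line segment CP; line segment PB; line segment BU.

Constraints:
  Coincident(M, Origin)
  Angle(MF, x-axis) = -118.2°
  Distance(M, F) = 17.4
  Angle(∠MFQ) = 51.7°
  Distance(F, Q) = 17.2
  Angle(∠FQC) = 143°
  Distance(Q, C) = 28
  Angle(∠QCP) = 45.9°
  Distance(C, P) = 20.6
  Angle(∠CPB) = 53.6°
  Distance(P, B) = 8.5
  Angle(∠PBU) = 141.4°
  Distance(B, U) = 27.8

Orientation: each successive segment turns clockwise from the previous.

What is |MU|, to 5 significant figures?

39.757

M is at the origin; MF runs at -118.2° with length 17.4, so F = (-8.2224, -15.335). ∠MFQ = 51.7° gives FQ at 113.50° from the x-axis; with |FQ| = 17.2, Q = (-15.081, 0.43875). ∠FQC = 143.0° gives QC at 76.500° from the x-axis; with |QC| = 28.0, C = (-8.5444, 27.665). ∠QCP = 45.9° gives CP at -57.600° from the x-axis; with |CP| = 20.6, P = (2.4936, 10.272). ∠CPB = 53.6° gives PB at 176.00° from the x-axis; with |PB| = 8.5, B = (-5.9857, 10.865). ∠PBU = 141.4° gives BU at 137.40° from the x-axis; with |BU| = 27.8, U = (-26.449, 29.682). Then |MU| = |U − M| = 39.757.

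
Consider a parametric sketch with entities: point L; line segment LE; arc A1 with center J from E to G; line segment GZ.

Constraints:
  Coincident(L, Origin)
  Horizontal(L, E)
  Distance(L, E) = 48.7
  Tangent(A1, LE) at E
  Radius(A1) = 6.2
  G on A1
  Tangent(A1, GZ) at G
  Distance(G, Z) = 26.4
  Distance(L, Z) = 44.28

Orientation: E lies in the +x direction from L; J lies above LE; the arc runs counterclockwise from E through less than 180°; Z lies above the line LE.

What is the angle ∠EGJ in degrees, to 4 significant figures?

21.55°

Checks: |JG| = 6.200 ✓; ∠(JG, GZ) = 90.00° ✓; |GZ| = 26.40 ✓; |LZ| = 44.28 ✓.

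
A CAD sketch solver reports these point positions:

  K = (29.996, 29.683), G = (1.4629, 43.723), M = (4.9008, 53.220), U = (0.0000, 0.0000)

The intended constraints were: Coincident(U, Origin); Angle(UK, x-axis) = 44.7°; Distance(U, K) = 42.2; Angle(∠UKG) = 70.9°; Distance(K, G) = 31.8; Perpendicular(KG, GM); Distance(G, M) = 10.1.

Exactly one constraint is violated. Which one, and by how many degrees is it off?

Perpendicular(KG, GM) — off by 6.30°.

U = (0.00, 0.00) ✓; UK at 44.70° ✓; |UK| = 42.20 ✓; ∠UKG = 70.90° ✓; |KG| = 31.80 ✓; ∠(KG, GM) = 83.70° ✗; |GM| = 10.10 ✓.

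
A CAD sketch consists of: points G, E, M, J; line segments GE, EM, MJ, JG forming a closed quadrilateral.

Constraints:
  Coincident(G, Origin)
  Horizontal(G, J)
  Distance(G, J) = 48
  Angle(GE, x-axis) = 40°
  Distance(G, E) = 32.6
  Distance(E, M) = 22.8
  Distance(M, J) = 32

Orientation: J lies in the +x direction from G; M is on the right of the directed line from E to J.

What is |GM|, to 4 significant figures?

16.00

Checks: |EM| = 22.80 ✓; |MJ| = 32.00 ✓.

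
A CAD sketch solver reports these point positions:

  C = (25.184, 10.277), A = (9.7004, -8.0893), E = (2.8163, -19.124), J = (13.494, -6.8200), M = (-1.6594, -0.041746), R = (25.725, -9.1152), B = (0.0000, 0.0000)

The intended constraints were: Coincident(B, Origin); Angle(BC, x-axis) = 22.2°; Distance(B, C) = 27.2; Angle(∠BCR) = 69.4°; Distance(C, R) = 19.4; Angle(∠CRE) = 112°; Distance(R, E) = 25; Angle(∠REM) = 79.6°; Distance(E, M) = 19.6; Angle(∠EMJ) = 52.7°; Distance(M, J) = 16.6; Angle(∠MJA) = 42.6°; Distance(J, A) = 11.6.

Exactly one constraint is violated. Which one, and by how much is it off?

Distance(J, A) = 11.6 — off by 7.60.

B = (0.00, 0.00) ✓; BC at 22.20° ✓; |BC| = 27.20 ✓; ∠BCR = 69.40° ✓; |CR| = 19.40 ✓; ∠CRE = 112.0° ✓; |RE| = 25.00 ✓; ∠REM = 79.60° ✓; |EM| = 19.60 ✓; ∠EMJ = 52.70° ✓; |MJ| = 16.60 ✓; ∠MJA = 42.60° ✓; |JA| = 4.000 ✗.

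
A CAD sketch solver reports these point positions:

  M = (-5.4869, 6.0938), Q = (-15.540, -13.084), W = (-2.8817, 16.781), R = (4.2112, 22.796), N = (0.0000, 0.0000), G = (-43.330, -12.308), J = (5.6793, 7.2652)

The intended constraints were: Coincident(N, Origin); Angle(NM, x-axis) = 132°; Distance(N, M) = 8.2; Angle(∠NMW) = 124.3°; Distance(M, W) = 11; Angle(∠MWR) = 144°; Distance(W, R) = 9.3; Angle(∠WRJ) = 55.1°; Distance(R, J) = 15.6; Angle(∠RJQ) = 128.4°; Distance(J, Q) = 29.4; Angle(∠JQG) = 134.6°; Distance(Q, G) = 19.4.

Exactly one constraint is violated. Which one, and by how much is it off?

Distance(Q, G) = 19.4 — off by 8.40.

N = (0.00, 0.00) ✓; NM at 132.0° ✓; |NM| = 8.200 ✓; ∠NMW = 124.3° ✓; |MW| = 11.00 ✓; ∠MWR = 144.0° ✓; |WR| = 9.300 ✓; ∠WRJ = 55.10° ✓; |RJ| = 15.60 ✓; ∠RJQ = 128.4° ✓; |JQ| = 29.40 ✓; ∠JQG = 134.6° ✓; |QG| = 27.80 ✗.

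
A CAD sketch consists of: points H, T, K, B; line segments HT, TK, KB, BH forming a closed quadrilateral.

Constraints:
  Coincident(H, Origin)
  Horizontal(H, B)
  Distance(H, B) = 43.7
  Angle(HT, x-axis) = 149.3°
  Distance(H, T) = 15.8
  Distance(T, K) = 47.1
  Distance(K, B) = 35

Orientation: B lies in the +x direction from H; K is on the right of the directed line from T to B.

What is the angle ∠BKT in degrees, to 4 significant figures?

88.32°

Checks: |TK| = 47.10 ✓; |KB| = 35.00 ✓.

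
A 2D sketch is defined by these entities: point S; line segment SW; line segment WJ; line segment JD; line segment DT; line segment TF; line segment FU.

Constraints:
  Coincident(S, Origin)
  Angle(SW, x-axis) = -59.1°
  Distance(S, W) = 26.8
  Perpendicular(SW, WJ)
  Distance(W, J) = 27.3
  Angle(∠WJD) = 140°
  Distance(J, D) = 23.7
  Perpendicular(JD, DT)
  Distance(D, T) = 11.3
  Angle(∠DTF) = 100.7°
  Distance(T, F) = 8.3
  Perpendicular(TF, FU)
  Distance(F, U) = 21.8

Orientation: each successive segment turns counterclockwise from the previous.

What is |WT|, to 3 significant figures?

45.0

S is at the origin; SW runs at -59.1° with length 26.8, so W = (13.8, -23.0). SW is perpendicular to WJ, so WJ runs at 30.9°; with |WJ| = 27.3, J = (37.2, -8.98). ∠WJD = 140.0° gives JD at 70.9° from the x-axis; with |JD| = 23.7, D = (44.9, 13.4). JD ⟂ DT, so DT runs at 161°; with |DT| = 11.3, T = (34.3, 17.1). Then |WT| = |T − W| = 45.0.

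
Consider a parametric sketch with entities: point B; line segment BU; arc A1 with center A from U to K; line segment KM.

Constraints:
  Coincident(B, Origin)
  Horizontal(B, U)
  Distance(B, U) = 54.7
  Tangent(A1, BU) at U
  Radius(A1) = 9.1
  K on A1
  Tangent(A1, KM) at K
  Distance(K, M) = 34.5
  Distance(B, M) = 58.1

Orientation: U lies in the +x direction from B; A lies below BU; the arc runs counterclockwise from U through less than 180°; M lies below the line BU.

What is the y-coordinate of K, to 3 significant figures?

-7.69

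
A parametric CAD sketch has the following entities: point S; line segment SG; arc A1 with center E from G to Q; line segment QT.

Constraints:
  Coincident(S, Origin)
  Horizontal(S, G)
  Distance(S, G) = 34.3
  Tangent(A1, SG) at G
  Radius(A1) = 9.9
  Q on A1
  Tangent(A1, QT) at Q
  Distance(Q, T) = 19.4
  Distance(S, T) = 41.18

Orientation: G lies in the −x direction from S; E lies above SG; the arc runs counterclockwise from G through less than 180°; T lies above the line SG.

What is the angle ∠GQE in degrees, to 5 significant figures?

40.510°

Checks: ∠(EG, GS) = 90.00° ✓; |EQ| = 9.900 ✓; ∠(EQ, QT) = 90.00° ✓; |QT| = 19.40 ✓; |ST| = 41.18 ✓.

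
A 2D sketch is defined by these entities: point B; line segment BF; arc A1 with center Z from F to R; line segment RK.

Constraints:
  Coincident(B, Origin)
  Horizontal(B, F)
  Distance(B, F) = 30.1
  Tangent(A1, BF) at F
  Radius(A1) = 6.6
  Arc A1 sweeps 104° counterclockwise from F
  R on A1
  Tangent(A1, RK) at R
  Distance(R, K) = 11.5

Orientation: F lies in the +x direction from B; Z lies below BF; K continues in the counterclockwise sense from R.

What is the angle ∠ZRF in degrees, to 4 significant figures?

38.00°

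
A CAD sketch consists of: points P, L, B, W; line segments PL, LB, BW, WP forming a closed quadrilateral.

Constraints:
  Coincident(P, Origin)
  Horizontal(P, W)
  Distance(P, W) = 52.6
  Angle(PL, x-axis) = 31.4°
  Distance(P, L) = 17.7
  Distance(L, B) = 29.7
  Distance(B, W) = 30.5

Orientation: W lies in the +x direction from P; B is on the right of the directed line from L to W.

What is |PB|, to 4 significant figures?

32.88

Checks: |LB| = 29.70 ✓; |BW| = 30.50 ✓.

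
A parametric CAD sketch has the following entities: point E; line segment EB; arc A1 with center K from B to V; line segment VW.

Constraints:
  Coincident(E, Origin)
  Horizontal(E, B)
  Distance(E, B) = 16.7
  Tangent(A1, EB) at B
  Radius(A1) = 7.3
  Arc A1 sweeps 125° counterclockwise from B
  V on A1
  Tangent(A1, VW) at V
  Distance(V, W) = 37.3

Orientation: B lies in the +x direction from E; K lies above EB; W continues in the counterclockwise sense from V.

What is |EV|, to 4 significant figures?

25.42

A1 meets EB tangentially, so KB is at right angles to EB, so K = B + (0, 7.3) = (16.70, 7.300). On A1, B sits at bearing -90° from K; a 125° counterclockwise sweep puts V at bearing 35°, so V = K + 7.3·(cos 35°, sin 35°) = (22.68, 11.49). Then |EV| = |V − E| = 25.42.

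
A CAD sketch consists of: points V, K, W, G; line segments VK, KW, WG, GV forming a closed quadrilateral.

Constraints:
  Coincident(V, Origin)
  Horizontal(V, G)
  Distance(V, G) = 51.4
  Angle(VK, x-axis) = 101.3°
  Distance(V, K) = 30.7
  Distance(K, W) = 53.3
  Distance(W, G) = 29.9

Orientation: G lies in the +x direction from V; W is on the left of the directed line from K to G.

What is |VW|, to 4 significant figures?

55.79

Checks: |KW| = 53.30 ✓; |WG| = 29.90 ✓.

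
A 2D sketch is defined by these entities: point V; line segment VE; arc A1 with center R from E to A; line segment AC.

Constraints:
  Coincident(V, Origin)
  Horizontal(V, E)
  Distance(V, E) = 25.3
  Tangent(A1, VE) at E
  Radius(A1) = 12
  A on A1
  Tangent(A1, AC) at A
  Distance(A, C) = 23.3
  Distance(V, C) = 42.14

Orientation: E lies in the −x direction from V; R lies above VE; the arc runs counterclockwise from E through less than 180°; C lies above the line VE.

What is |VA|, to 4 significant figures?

20.19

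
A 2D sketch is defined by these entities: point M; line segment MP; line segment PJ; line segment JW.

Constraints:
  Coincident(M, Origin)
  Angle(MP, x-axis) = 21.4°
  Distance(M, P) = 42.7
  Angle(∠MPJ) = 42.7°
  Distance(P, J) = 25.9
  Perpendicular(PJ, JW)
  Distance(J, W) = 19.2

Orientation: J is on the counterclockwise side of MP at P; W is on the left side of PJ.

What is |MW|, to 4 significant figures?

11.19

M is at the origin; MP runs at 21.4° with length 42.7, so P = 42.7·(cos 21.4°, sin 21.4°) = (39.76, 15.58). ∠MPJ = 42.7°, so PJ runs at 21.4° + (180° − 42.7°) = 158.7° from the x-axis; with |PJ| = 25.9, J = P + 25.9·(cos 158.7°, sin 158.7°) = (15.63, 24.99). PJ ⟂ JW; with |JW| = 19.2 on the left of PJ, W = J + 19.2·(-0.3633, -0.9317) = (8.651, 7.100). Then |MW| = |W − M| = 11.19.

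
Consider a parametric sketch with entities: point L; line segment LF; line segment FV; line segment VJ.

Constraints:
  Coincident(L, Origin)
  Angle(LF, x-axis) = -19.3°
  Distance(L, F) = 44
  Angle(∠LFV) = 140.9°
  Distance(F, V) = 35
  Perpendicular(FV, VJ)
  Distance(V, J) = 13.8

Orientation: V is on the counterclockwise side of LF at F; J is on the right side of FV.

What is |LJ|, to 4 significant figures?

80.67

L is at the origin; LF runs at -19.3° with length 44.0, so F = 44.0·(cos -19.3°, sin -19.3°) = (41.53, -14.54). ∠LFV = 140.9°, so FV runs at -19.3° + (180° − 140.9°) = 19.80° from the x-axis; with |FV| = 35.0, V = F + 35.0·(cos 19.80°, sin 19.80°) = (74.46, -2.687). The perpendicularity gives VJ at right angles to FV; with |VJ| = 13.8 on the right of FV, J = V + 13.8·(0.3387, -0.9409) = (79.13, -15.67). Then |LJ| = |J − L| = 80.67.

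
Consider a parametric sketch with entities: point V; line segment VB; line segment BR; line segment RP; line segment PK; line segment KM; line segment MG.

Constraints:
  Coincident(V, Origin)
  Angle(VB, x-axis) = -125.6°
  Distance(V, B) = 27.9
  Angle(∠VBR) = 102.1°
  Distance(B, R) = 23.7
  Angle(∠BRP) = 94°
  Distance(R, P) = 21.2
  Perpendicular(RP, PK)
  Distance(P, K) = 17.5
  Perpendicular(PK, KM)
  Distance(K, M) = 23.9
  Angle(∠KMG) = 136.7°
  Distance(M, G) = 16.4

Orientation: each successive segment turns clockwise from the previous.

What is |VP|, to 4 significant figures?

31.63

∠VBR = 102.1° gives BR at 156.5° from the x-axis; with |BR| = 23.7, R = (-37.98, -13.24). ∠BRP = 94.0° gives RP at 70.50° from the x-axis; with |RP| = 21.2, P = (-30.90, 6.749). Then |VP| = |P − V| = 31.63.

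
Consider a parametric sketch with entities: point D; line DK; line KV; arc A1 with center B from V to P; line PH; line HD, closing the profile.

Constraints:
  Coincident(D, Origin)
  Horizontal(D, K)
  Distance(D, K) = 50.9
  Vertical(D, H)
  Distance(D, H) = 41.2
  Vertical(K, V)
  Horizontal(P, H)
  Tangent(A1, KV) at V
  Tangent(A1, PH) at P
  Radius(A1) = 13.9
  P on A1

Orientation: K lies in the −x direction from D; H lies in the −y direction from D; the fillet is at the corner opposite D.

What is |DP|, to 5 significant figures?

55.375

D is at the origin; DK is horizontal with |DK| = 50.9 and K on the −x side, so K = (-50.900, 0.0000). D and H share the same x with |DH| = 41.2 and H on the −y side, so H = (0.0000, -41.200). The virtual corner opposite D is at (-50.900, -41.200). A1 meets KV tangentially, so BV is at right angles to KV and A1 meets PH tangentially, so BP is at right angles to PH, with radius 13.9, so the center B sits 13.9 in from both sides at B = (-37.000, -27.300). That places the tangent points at V = (-50.900, -27.300) on KV and P = (-37.000, -41.200) on PH. Then |DP| = |P − D| = 55.375.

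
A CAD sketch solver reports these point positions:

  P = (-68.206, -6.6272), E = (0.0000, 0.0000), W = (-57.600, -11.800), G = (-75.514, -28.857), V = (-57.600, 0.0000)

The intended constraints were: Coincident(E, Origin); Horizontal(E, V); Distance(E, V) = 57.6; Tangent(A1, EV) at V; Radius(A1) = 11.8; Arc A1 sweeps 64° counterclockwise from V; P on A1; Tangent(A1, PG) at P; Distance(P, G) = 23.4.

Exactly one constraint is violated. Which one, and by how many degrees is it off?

Tangent(A1, PG) at P — off by 7.80°.

E = (0.00, 0.00) ✓; E.y = 0.00, V.y = 0.00 ✓; |EV| = 57.60 ✓; ∠(WV, VE) = 90.00° ✓; |WV| = 11.80 ✓; bearing(W→P) − bearing(W→V) = 64.00° ✓; |WP| = 11.80 ✓; ∠(WP, PG) = 82.20° ✗; |PG| = 23.40 ✓.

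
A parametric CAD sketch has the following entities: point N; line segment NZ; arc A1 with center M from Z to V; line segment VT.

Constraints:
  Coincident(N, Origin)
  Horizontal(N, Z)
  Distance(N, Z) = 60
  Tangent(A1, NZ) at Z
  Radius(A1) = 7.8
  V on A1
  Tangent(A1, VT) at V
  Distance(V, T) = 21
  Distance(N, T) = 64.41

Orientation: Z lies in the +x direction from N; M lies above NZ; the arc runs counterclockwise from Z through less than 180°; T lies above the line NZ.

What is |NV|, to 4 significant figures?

67.86

N is at the origin; NZ is horizontal with |NZ| = 60.0 and Z on the +x side, so Z = (60.00, 0.000). A1 meets NZ tangentially, so MZ is at right angles to NZ, so M = Z + (0, 7.8) = (60.00, 7.800). Since MV ⟂ VT (tangency), |MT| = √(7.8² + 21.0²) = 22.40 regardless of where V sits on A1. So T lies on both circle(N, 64.41) and circle(M, 22.40); the above-NZ intersection is T = (57.00, 30.00). V is the foot of the tangent from T: V = (66.88, 11.47).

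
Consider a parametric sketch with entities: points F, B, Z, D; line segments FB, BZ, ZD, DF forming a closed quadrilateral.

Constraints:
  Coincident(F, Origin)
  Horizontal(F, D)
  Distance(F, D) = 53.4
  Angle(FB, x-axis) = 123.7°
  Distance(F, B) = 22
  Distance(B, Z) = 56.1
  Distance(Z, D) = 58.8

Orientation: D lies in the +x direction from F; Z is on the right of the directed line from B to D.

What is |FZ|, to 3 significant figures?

35.3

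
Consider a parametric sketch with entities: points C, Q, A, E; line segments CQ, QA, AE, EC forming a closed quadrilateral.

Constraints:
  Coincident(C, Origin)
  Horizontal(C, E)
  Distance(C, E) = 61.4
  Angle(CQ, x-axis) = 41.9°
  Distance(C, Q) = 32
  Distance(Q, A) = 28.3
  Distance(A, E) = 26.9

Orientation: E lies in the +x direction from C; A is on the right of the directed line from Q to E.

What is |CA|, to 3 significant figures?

35.2

C is at the origin; C and E share the same y with |CE| = 61.4 and E in +x, so E = (61.4, 0). CQ runs at 41.9° with |CQ| = 32.0, so Q = (23.8, 21.4). A is determined by |QA| = 28.3 and |AE| = 26.9 together: it lies at the intersection of circle(Q, 28.3) and circle(E, 26.9). With |QE| = 43.2, the foot of the radical line on QE is 22.5 from Q and the perpendicular offset is √(28.3² − 22.5²) = 17.2. Taking the right-of-QE solution: A = (34.9, -4.67).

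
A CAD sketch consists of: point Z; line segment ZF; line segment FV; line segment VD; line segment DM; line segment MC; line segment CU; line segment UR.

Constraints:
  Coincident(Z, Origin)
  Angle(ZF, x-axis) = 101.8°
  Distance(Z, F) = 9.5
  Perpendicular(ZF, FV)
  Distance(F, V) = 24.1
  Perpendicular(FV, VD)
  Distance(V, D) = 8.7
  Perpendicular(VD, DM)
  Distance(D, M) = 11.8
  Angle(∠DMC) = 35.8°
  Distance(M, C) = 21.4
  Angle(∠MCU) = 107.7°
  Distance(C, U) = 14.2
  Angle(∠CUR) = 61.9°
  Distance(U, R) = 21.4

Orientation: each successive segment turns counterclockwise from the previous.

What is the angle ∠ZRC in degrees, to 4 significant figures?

103.0°

Z is at the origin; ZF runs at 101.8° with length 9.5, so F = (-1.943, 9.299). ZF is perpendicular to FV, so FV runs at -168.2°; with |FV| = 24.1, V = (-25.53, 4.371). FV ⟂ VD, so VD runs at -78.20°; with |VD| = 8.7, D = (-23.75, -4.145). VD is perpendicular to DM, so DM runs at 11.80°; with |DM| = 11.8, M = (-12.20, -1.732). ∠DMC = 35.8° gives MC at 156.0° from the x-axis; with |MC| = 21.4, C = (-31.75, 6.972). ∠MCU = 107.7° gives CU at -131.7° from the x-axis; with |CU| = 14.2, U = (-41.20, -3.630). ∠CUR = 61.9° gives UR at -13.60° from the x-axis; with |UR| = 21.4, R = (-20.40, -8.662). Then cos ∠ZRC = RZ·RC / (|RZ||RC|), giving 103.0°.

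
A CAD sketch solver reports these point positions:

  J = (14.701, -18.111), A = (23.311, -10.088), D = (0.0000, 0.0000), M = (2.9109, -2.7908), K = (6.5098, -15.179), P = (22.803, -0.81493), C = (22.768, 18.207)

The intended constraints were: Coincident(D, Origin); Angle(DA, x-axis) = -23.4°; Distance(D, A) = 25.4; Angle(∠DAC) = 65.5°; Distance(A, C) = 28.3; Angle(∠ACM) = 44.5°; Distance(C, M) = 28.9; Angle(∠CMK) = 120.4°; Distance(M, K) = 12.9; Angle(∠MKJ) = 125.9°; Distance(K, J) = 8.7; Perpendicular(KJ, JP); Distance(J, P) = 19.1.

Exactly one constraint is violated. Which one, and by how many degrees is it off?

Perpendicular(KJ, JP) — off by 5.41°.

D = (0.00, 0.00) ✓; DA at -23.40° ✓; |DA| = 25.40 ✓; ∠DAC = 65.50° ✓; |AC| = 28.30 ✓; ∠ACM = 44.50° ✓; |CM| = 28.90 ✓; ∠CMK = 120.4° ✓; |MK| = 12.90 ✓; ∠MKJ = 125.9° ✓; |KJ| = 8.700 ✓; ∠(KJ, JP) = 84.59° ✗; |JP| = 19.10 ✓.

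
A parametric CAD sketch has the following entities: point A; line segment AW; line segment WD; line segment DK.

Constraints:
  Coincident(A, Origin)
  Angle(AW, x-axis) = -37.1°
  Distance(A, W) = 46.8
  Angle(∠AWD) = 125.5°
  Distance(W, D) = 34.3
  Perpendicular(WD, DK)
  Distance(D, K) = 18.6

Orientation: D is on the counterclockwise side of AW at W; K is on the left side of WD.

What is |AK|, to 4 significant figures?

64.50

A is at the origin; AW runs at -37.1° with length 46.8, so W = 46.8·(cos -37.1°, sin -37.1°) = (37.33, -28.23). ∠AWD = 125.5°, so WD runs at -37.1° + (180° − 125.5°) = 17.40° from the x-axis; with |WD| = 34.3, D = W + 34.3·(cos 17.40°, sin 17.40°) = (70.06, -17.97). The perpendicularity gives DK at right angles to WD; with |DK| = 18.6 on the left of WD, K = D + 18.6·(-0.2990, 0.9542) = (64.50, -0.2242). Then |AK| = |K − A| = 64.50.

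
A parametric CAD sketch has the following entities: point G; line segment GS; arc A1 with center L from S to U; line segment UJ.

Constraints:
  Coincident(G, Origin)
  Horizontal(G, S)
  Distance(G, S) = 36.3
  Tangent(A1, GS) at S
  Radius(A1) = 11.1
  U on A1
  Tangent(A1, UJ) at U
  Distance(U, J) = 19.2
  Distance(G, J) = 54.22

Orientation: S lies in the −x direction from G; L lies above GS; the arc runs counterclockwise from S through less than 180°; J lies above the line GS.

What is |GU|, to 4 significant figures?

35.10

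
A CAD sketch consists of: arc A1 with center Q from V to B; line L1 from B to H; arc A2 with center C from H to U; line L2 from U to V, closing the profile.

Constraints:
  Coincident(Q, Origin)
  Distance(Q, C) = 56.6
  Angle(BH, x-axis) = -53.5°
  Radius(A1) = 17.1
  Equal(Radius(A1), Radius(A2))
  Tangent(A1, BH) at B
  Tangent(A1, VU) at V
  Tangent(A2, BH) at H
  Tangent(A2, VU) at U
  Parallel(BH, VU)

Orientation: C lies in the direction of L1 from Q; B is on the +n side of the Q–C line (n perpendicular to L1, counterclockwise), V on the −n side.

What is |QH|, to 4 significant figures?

59.13

The slot axis is L1's direction at -53.5°, so u = (cos -53.5°, sin -53.5°) = (0.5948, -0.8039) and n = (−sin -53.5°, cos -53.5°) = (0.8039, 0.5948). Q is at the origin and C lies 56.6 along u from Q, so C = 56.6·u = (33.67, -45.50). Tangency of A1 to both parallel lines with radius 17.1 puts B and V at Q ± 17.1·n: B = (13.75, 10.17), V = (-13.75, -10.17). Equal radii place H and U the same way about C: H = C + 17.1·n = (47.41, -35.33), U = C − 17.1·n = (19.92, -55.67). Then |QH| = |H − Q| = 59.13.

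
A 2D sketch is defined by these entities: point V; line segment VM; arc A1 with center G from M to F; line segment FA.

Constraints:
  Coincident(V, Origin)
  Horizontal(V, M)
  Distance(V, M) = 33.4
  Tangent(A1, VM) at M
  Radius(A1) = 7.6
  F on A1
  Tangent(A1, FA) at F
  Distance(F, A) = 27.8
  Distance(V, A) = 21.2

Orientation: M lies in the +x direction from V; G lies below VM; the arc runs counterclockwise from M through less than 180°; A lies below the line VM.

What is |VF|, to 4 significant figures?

28.52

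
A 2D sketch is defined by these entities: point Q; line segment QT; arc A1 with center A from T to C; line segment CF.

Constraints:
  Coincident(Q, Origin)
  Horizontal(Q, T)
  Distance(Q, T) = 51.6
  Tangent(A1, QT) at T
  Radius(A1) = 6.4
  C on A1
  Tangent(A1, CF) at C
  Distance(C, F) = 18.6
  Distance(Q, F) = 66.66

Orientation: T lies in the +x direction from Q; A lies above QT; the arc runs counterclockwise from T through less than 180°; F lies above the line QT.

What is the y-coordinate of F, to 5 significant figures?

22.641

Q is at the origin; Q and T share the same y with |QT| = 51.6 and T on the +x side, so T = (51.600, 0.0000). Since A1 is tangent to QT there, AT ⟂ QT, so A = T + (0, 6.4) = (51.600, 6.4000). Since AC ⟂ CF (tangency), |AF| = √(6.4² + 18.6²) = 19.670 regardless of where C sits on A1. So F lies on both circle(Q, 66.66) and circle(A, 19.670); the above-QT intersection is F = (62.697, 22.641). C is the foot of the tangent from F: C = (57.772, 4.7051).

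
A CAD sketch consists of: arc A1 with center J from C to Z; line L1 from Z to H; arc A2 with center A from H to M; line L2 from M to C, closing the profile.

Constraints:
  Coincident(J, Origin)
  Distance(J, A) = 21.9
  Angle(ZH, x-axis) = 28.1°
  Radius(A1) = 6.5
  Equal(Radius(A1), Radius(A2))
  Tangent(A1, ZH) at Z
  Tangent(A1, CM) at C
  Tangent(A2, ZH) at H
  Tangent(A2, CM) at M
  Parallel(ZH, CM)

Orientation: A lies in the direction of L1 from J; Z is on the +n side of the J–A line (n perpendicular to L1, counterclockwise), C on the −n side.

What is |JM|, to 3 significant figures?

22.8

Tangency of A1 to both parallel lines with radius 6.5 puts Z and C at J ± 6.5·n: Z = (-3.06, 5.73), C = (3.06, -5.73). Equal radii place H and M the same way about A: H = A + 6.5·n = (16.3, 16.0), M = A − 6.5·n = (22.4, 4.58). Then |JM| = |M − J| = 22.8.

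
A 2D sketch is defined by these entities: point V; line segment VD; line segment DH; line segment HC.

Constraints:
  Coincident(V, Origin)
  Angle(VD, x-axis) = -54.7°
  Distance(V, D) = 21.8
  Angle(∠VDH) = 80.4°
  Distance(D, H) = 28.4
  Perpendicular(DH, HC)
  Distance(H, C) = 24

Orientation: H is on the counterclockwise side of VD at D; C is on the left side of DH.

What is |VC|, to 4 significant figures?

24.89

V is at the origin; VD runs at -54.7° with length 21.8, so D = 21.8·(cos -54.7°, sin -54.7°) = (12.60, -17.79). ∠VDH = 80.4°, so DH runs at -54.7° + (180° − 80.4°) = 44.90° from the x-axis; with |DH| = 28.4, H = D + 28.4·(cos 44.90°, sin 44.90°) = (32.71, 2.255). DH is perpendicular to HC; with |HC| = 24.0 on the left of DH, C = H + 24.0·(-0.7059, 0.7083) = (15.77, 19.26). Then |VC| = |C − V| = 24.89.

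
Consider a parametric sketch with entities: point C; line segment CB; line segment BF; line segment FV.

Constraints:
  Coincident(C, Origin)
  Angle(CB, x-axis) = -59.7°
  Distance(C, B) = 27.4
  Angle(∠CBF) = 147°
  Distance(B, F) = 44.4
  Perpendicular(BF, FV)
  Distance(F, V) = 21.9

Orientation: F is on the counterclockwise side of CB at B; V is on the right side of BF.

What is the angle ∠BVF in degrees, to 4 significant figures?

63.75°

∠CBF = 147.0°, so BF runs at -59.7° + (180° − 147.0°) = -26.70° from the x-axis; with |BF| = 44.4, F = B + 44.4·(cos -26.70°, sin -26.70°) = (53.49, -43.61). BF is perpendicular to FV; with |FV| = 21.9 on the right of BF, V = F + 21.9·(-0.4493, -0.8934) = (43.65, -63.17). Then cos ∠BVF = VB·VF / (|VB||VF|), giving 63.75°.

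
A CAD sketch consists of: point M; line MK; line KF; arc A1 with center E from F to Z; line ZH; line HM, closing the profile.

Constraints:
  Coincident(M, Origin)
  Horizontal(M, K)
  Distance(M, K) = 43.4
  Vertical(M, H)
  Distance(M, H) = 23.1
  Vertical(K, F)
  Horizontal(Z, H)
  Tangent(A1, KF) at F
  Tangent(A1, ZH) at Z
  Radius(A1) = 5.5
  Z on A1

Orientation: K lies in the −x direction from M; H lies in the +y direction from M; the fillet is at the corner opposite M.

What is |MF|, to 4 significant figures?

46.83

M is at the origin; M and K share the same y with |MK| = 43.4 and K on the −x side, so K = (-43.40, 0.000). MH is vertical with |MH| = 23.1 and H on the +y side, so H = (0.000, 23.10). The virtual corner opposite M is at (-43.40, 23.10). Tangency of A1 to KF means the radius EF is perpendicular to KF and since A1 is tangent to ZH there, EZ ⟂ ZH, with radius 5.5, so the center E sits 5.5 in from both sides at E = (-37.90, 17.60). That places the tangent points at F = (-43.40, 17.60) on KF and Z = (-37.90, 23.10) on ZH. Then |MF| = |F − M| = 46.83.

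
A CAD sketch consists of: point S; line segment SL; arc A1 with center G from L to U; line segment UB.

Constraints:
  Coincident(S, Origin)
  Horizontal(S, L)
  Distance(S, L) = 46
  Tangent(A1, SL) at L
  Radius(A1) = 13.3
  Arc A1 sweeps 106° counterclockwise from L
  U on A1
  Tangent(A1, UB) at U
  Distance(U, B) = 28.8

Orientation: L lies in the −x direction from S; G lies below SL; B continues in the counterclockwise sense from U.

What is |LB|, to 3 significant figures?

44.9

On A1, L sits at bearing 90° from G; a 106° counterclockwise sweep puts U at bearing 196°, so U = G + 13.3·(cos 196°, sin 196°) = (-58.8, -17.0). A1 meets UB tangentially, so GU is at right angles to UB, so UB runs along (−sin 196°, cos 196°); with |UB| = 28.8, B = (-50.8, -44.7). Then |LB| = |B − L| = 44.9.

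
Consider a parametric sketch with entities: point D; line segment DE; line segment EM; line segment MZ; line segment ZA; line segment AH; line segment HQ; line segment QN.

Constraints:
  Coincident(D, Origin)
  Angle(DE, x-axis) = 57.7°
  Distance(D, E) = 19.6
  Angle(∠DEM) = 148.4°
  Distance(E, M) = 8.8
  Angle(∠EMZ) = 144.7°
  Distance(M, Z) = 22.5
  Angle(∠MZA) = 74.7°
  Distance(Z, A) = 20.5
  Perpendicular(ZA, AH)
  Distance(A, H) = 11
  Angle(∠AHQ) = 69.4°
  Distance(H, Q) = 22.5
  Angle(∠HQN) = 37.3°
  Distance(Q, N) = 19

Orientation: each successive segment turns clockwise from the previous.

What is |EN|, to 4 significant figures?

30.07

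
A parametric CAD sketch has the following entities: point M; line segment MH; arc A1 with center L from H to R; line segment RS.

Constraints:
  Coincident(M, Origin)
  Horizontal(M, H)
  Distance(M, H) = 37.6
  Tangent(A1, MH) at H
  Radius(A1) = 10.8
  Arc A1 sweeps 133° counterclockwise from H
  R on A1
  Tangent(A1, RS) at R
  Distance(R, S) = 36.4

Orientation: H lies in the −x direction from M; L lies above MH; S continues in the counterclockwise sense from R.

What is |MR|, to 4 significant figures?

34.82

M is at the origin; MH is horizontal with |MH| = 37.6 and H on the −x side, so H = (-37.60, 0.000). A1 meets MH tangentially, so LH is at right angles to MH, so L = H + (0, 10.8) = (-37.60, 10.80). On A1, H sits at bearing -90° from L; a 133° counterclockwise sweep puts R at bearing 43°, so R = L + 10.8·(cos 43°, sin 43°) = (-29.70, 18.17). Then |MR| = |R − M| = 34.82.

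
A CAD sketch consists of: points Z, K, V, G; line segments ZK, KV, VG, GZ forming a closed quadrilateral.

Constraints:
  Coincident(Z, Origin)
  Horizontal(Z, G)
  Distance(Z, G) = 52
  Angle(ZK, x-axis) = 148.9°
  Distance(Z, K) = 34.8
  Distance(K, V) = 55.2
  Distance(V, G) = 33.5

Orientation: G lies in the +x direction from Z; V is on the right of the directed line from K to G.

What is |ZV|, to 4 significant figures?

20.62

Z is at the origin; Z and G share the same y with |ZG| = 52.0 and G in +x, so G = (52.0, 0). ZK runs at 148.9° with |ZK| = 34.8, so K = (-29.80, 17.98). V is determined by |KV| = 55.2 and |VG| = 33.5 together: it lies at the intersection of circle(K, 55.2) and circle(G, 33.5). With |KG| = 83.75, the foot of the radical line on KG is 53.37 from K and the perpendicular offset is √(55.2² − 53.37²) = 14.11. Taking the right-of-KG solution: V = (19.30, -7.260).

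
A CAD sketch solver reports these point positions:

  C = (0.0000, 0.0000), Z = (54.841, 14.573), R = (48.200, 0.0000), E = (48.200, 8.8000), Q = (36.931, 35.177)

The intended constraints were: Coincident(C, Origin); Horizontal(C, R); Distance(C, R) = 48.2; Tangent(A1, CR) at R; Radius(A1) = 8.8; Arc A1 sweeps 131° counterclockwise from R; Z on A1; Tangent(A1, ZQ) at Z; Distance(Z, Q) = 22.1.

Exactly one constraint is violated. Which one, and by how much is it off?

Distance(Z, Q) = 22.1 — off by 5.20.

C = (0.00, 0.00) ✓; C.y = 0.00, R.y = 0.00 ✓; |CR| = 48.20 ✓; ∠(ER, RC) = 90.00° ✓; |ER| = 8.800 ✓; bearing(E→Z) − bearing(E→R) = 131.0° ✓; |EZ| = 8.799 ✓; ∠(EZ, ZQ) = 90.00° ✓; |ZQ| = 27.30 ✗.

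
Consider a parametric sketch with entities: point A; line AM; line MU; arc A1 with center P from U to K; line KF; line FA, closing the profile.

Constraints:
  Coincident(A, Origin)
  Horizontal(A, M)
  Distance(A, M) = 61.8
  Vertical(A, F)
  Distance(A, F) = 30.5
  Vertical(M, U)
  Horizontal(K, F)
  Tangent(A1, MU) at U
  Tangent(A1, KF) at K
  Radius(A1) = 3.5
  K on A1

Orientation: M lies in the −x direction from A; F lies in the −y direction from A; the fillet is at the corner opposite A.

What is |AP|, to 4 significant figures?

64.25

A is at the origin; A and M share the same y with |AM| = 61.8 and M on the −x side, so M = (-61.80, 0.000). AF is vertical with |AF| = 30.5 and F on the −y side, so F = (0.000, -30.50). The virtual corner opposite A is at (-61.80, -30.50). The tangent condition forces PU to be normal to MU and tangency of A1 to KF means the radius PK is perpendicular to KF, with radius 3.5, so the center P sits 3.5 in from both sides at P = (-58.30, -27.00). Then |AP| = |P − A| = 64.25.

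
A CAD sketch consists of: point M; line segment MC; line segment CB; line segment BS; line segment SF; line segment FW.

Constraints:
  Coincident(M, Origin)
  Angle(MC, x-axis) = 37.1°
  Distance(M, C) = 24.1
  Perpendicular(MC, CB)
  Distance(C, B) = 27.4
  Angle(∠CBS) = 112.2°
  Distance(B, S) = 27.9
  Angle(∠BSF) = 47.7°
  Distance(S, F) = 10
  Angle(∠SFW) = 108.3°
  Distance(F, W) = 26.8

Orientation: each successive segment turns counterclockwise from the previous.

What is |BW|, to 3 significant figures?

4.82

M is at the origin; MC runs at 37.1° with length 24.1, so C = (19.2, 14.5). MC ⟂ CB, so CB runs at 127°; with |CB| = 27.4, B = (2.69, 36.4). ∠CBS = 112.2° gives BS at -165° from the x-axis; with |BS| = 27.9, S = (-24.3, 29.2). ∠BSF = 47.7° gives SF at -32.8° from the x-axis; with |SF| = 10.0, F = (-15.9, 23.8). ∠SFW = 108.3° gives FW at 38.9° from the x-axis; with |FW| = 26.8, W = (4.99, 40.6). Then |BW| = |W − B| = 4.82.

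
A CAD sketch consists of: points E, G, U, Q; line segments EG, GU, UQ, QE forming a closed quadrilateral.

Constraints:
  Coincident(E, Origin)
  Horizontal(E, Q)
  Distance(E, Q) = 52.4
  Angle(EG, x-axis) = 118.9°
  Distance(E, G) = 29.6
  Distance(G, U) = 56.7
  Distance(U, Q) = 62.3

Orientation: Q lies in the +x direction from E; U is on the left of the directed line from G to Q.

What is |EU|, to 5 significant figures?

66.899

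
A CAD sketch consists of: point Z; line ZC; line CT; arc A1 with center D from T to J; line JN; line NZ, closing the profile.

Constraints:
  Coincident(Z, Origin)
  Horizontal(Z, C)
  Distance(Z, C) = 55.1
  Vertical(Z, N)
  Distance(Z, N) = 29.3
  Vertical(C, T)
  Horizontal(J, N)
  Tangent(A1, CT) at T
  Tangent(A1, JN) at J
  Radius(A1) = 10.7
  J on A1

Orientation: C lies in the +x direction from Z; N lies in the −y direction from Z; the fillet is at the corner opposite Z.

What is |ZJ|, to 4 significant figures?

53.20

The virtual corner opposite Z is at (55.10, -29.30). Tangency of A1 to CT means the radius DT is perpendicular to CT and since A1 is tangent to JN there, DJ ⟂ JN, with radius 10.7, so the center D sits 10.7 in from both sides at D = (44.40, -18.60). That places the tangent points at T = (55.10, -18.60) on CT and J = (44.40, -29.30) on JN. Then |ZJ| = |J − Z| = 53.20.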